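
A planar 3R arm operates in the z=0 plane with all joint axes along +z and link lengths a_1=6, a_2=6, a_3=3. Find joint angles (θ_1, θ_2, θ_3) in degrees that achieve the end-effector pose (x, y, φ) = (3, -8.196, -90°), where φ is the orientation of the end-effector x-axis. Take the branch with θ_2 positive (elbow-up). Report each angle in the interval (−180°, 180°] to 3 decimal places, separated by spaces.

wrist centre = target − a_3·(cos φ, sin φ) = (3.0000, -5.1960)
cos θ_2 = (35.9984−6²−6²)/(2·6·6) = -0.5000; θ_2 = 120.0015° (elbow-up)
β = atan2(-5.1960,3.0000) = -59.9993°; ψ = atan2(5.1961,2.9999) = 60.0007°
θ_1 = β − ψ = -120.0000°
θ_3 = φ − θ_1 − θ_2 = -90.0015° (wrapped to (-180°,180°])

-120.000 120.001 -90.001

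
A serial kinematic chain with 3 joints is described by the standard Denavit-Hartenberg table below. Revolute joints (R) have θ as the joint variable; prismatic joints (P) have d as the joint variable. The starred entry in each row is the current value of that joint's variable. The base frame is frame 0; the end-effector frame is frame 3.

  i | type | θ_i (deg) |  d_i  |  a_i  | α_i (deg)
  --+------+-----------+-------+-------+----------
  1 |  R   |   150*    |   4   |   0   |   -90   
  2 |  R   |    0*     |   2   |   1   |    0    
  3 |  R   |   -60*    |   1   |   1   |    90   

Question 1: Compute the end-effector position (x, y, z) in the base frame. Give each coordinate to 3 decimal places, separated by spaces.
-2.799 -1.848 4.866

after link 1: o_1 = (0.0000, 0.0000, 4.0000)
after link 2: o_2 = (-1.8660, -1.2321, 4.0000)
after link 3: o_3 = (-2.7990, -1.8481, 4.8660)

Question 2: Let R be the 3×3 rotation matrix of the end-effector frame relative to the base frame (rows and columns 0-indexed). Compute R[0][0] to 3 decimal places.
End-effector x-axis (col 0 of R) = (-0.4330,0.2500,0.8660)
R[0][0] = -0.4330

-0.433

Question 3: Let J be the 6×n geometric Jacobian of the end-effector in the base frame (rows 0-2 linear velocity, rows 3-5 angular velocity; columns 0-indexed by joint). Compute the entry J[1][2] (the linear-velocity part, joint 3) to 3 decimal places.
0.433

axis z_2 = (-0.5000,-0.8660,0.0000); lever o_n−o_2 = (-0.9330,-0.6160,0.8660)
cross product → J_v[:, 2] = (-0.7500,0.4330,-0.5000)
J_ω[:, 2] = z_2
entry J[1][2] = 0.4330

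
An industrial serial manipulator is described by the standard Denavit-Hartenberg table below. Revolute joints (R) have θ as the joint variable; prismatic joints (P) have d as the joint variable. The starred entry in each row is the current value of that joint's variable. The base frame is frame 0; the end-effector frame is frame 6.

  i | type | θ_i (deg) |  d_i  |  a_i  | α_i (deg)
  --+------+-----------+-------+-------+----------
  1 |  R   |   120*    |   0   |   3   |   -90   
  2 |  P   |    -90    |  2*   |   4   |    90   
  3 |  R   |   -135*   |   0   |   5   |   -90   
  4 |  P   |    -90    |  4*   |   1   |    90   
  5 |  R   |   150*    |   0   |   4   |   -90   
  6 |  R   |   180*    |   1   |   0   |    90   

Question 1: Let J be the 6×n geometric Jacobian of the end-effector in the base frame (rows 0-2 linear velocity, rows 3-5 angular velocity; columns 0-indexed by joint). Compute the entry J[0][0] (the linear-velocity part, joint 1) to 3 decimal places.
-7.748

axis z_0 = ẑ; lever o_n−o_0 = (1.4917,7.7480,4.0947)
cross product → J_v[:, 0] = (-7.7480,1.4917,0.0000)
J_ω[:, 0] = z_0
entry J[0][0] = -7.7480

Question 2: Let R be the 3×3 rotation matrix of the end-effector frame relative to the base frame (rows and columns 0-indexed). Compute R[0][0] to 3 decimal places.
End-effector x-axis (col 0 of R) = (0.1268,-0.9268,-0.3536)
R[0][0] = 0.1268

0.127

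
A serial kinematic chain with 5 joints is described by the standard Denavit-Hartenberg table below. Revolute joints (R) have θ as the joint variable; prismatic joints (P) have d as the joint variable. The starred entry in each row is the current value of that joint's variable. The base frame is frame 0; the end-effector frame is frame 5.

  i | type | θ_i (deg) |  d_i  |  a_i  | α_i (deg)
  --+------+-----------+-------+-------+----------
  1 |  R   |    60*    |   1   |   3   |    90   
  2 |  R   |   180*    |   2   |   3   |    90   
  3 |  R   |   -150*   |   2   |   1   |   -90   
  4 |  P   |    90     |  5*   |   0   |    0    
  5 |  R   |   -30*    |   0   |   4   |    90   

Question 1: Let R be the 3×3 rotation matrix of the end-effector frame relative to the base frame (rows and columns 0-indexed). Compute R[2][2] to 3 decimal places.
End-effector z-axis (col 2 of R) = (0.0000,0.8660,0.5000)
R[2][2] = 0.5000

0.500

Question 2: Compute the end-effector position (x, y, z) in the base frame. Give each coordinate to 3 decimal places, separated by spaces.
-3.268 2.000 -0.464

after link 1: o_1 = (1.5000, 2.5981, 1.0000)
after link 2: o_2 = (1.7321, -1.0000, 1.0000)
after link 3: o_3 = (1.7321, -0.0000, 3.0000)
after link 4: o_4 = (-3.2679, 0.0000, 3.0000)
after link 5: o_5 = (-3.2679, 2.0000, -0.4641)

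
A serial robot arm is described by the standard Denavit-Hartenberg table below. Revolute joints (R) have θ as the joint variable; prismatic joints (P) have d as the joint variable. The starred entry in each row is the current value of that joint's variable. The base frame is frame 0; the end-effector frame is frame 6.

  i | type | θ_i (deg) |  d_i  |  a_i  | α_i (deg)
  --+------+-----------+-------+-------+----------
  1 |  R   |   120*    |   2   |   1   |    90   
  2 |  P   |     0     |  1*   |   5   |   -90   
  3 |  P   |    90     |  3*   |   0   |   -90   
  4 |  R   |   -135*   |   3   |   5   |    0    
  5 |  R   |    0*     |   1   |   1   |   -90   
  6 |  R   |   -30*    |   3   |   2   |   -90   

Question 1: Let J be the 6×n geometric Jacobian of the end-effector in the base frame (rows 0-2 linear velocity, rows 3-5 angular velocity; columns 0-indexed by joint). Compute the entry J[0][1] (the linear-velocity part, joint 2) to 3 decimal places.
0.866

prismatic axis z_1 = (0.8660,0.5000,0.0000)
J_v[:, 1] = z_1; J_ω[:, 1] = (0,0,0)
entry J[0][1] = 0.8660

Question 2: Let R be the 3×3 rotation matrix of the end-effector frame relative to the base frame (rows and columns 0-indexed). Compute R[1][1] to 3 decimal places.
0.354

End-effector y-axis (col 1 of R) = (0.6124,0.3536,-0.7071)
R[1][1] = 0.3536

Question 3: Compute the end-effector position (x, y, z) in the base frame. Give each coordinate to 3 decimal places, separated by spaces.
after link 1: o_1 = (-0.5000, 0.8660, 2.0000)
after link 2: o_2 = (-2.1340, 5.6962, 2.0000)
after link 3: o_3 = (-2.1340, 5.6962, 5.0000)
after link 4: o_4 = (2.4279, 4.8658, 8.5355)
after link 5: o_5 = (3.5403, 4.3534, 9.2426)
after link 6: o_6 = (3.2638, 3.0391, 12.5887)

3.264 3.039 12.589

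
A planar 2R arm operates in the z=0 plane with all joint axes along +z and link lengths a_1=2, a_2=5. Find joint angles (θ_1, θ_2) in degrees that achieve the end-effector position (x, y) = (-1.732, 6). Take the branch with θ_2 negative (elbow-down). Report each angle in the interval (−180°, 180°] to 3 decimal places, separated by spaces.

cos θ_2 = (38.9998−2²−5²)/(2·2·5) = 0.5000; θ_2 = -60.0006° (elbow-down)
β = atan2(6.0000,-1.7320) = 106.1017°; ψ = atan2(-4.3302,4.5000) = -43.8983°
θ_1 = β − ψ = 150.0000°

150.000 -60.001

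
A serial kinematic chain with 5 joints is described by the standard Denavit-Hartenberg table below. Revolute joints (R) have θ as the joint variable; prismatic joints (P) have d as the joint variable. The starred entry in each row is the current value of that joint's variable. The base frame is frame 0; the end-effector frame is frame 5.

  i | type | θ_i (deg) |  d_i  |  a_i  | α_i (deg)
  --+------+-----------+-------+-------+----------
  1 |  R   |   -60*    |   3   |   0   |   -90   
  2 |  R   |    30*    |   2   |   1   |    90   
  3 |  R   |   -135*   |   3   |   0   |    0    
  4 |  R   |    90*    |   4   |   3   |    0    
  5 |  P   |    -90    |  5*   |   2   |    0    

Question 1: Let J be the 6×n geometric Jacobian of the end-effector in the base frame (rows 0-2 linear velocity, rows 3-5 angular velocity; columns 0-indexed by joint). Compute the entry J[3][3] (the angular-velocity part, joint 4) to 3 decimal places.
axis z_3 = (0.2500,-0.4330,0.8660); lever o_n−o_3 = (-0.5057,-6.1952,7.4407)
cross product → J_v[:, 3] = (2.1433,-2.2981,-1.7678)
J_ω[:, 3] = z_3
entry J[3][3] = 0.2500

0.250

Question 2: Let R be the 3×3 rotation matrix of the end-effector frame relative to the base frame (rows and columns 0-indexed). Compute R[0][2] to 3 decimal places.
End-effector z-axis (col 2 of R) = (0.2500,-0.4330,0.8660)
R[0][2] = 0.2500

0.250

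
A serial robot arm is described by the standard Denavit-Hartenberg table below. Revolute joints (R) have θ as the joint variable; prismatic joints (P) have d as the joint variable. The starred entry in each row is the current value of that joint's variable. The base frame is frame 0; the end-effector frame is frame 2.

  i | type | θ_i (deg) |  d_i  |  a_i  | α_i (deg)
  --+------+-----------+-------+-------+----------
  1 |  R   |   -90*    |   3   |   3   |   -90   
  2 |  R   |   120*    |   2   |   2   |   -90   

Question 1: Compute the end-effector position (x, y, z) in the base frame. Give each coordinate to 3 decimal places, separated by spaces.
2.000 -2.000 1.268

after link 1: o_1 = (0.0000, -3.0000, 3.0000)
after link 2: o_2 = (2.0000, -2.0000, 1.2679)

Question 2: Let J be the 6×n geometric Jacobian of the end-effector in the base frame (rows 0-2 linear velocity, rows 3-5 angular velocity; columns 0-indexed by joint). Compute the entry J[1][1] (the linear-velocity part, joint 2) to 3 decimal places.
axis z_1 = (1.0000,0.0000,0.0000); lever o_n−o_1 = (2.0000,1.0000,-1.7321)
cross product → J_v[:, 1] = (-0.0000,1.7321,1.0000)
J_ω[:, 1] = z_1
entry J[1][1] = 1.7321

1.732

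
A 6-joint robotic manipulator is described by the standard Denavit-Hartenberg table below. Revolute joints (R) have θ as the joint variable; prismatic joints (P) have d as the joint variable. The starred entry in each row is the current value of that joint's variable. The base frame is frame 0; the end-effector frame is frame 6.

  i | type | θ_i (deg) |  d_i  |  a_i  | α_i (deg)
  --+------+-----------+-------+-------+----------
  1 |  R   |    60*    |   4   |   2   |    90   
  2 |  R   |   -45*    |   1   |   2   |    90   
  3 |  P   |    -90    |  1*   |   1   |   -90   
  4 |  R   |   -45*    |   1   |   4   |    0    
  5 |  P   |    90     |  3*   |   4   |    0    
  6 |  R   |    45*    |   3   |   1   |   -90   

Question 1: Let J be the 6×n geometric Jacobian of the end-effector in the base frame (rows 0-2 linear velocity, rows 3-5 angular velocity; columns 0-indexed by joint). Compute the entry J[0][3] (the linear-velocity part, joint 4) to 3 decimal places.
axis z_3 = (0.3536,0.6124,-0.7071); lever o_n−o_3 = (-2.0706,7.7274,-4.2426)
cross product → J_v[:, 3] = (2.8660,2.9641,4.0000)
J_ω[:, 3] = z_3
entry J[0][3] = 2.8660

2.866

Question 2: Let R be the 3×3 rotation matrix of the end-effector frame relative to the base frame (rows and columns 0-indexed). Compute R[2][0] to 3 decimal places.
0.707

End-effector x-axis (col 0 of R) = (0.3536,0.6124,0.7071)
R[2][0] = 0.7071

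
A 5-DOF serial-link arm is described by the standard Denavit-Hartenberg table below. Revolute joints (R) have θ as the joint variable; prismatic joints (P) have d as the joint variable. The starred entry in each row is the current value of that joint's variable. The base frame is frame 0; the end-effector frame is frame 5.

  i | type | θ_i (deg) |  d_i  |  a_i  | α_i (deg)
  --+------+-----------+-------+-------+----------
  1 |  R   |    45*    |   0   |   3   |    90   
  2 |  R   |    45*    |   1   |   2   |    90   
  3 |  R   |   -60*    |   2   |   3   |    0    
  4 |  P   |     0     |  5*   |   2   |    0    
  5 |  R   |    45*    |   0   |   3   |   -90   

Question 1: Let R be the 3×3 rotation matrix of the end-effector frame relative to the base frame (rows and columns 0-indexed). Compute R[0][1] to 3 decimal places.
-0.500

End-effector y-axis (col 1 of R) = (-0.5000,-0.5000,0.7071)
R[0][1] = -0.5000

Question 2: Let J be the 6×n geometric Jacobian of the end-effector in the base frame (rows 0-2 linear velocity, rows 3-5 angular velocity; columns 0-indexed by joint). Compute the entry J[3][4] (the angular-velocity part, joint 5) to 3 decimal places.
axis z_4 = (0.5000,0.5000,-0.7071); lever o_n−o_4 = (0.8999,1.9979,2.0490)
cross product → J_v[:, 4] = (2.4373,-1.6608,0.5490)
J_ω[:, 4] = z_4
entry J[3][4] = 0.5000

0.500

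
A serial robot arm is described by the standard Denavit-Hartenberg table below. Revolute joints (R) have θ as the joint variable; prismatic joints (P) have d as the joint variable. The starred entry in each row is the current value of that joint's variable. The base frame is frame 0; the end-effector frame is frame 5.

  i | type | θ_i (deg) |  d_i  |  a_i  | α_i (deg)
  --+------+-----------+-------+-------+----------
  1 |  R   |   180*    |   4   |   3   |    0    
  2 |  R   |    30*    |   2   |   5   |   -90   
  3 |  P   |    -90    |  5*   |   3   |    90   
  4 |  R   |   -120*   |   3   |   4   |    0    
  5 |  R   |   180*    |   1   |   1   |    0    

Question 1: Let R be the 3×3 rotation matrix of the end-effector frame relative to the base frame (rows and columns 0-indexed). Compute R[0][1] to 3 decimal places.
0.250

End-effector y-axis (col 1 of R) = (0.2500,-0.4330,-0.8660)
R[0][1] = 0.2500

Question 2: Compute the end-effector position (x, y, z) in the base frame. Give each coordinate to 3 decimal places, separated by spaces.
after link 1: o_1 = (-3.0000, 0.0000, 4.0000)
after link 2: o_2 = (-7.3301, -2.5000, 6.0000)
after link 3: o_3 = (-4.8301, -6.8301, 9.0000)
after link 4: o_4 = (-3.9641, -2.3301, 7.0000)
after link 5: o_5 = (-2.6651, -2.5801, 7.5000)

-2.665 -2.580 7.500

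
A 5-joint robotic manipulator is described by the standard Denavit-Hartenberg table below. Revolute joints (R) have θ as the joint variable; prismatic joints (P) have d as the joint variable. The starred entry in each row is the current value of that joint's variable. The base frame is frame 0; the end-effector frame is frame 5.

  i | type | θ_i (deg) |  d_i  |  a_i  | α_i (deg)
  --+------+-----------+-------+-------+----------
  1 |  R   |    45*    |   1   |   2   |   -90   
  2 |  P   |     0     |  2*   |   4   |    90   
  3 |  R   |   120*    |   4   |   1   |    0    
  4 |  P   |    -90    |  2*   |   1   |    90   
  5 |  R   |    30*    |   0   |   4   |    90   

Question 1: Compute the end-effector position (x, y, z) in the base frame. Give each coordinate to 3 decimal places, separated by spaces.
3.018 10.228 9.000

after link 1: o_1 = (1.4142, 1.4142, 1.0000)
after link 2: o_2 = (2.8284, 5.6569, 1.0000)
after link 3: o_3 = (1.8625, 5.9157, 5.0000)
after link 4: o_4 = (2.1213, 6.8816, 7.0000)
after link 5: o_5 = (3.0179, 10.2277, 9.0000)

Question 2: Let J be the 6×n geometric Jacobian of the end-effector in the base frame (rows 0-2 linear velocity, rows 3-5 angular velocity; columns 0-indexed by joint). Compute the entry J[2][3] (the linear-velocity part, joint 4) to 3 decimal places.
prismatic axis z_3 = (0.0000,0.0000,1.0000)
J_v[:, 3] = z_3; J_ω[:, 3] = (0,0,0)
entry J[2][3] = 1.0000

1.000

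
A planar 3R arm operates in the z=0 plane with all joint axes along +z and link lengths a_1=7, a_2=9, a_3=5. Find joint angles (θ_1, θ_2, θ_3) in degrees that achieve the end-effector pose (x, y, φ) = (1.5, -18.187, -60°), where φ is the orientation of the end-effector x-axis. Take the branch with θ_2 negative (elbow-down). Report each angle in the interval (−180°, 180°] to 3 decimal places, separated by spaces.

-60.004 -59.993 59.997

wrist centre = target − a_3·(cos φ, sin φ) = (-1.0000, -13.8569)
cos θ_2 = (193.0129−7²−9²)/(2·7·9) = 0.5001; θ_2 = -59.9932° (elbow-down)
β = atan2(-13.8569,-1.0000) = -94.1277°; ψ = atan2(-7.7937,11.5009) = -34.1239°
θ_1 = β − ψ = -60.0038°
θ_3 = φ − θ_1 − θ_2 = 59.9970° (wrapped to (-180°,180°])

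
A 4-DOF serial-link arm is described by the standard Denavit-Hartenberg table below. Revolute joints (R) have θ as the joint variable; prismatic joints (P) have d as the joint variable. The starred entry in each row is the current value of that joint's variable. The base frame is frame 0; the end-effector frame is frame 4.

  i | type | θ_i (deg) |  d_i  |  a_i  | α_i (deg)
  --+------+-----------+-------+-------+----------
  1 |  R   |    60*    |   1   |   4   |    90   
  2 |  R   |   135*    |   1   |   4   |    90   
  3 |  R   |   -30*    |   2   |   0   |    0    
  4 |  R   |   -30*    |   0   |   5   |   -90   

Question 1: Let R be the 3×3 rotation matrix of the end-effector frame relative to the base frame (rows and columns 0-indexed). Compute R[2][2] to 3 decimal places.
0.612

End-effector z-axis (col 2 of R) = (0.1268,-0.7803,0.6124)
R[2][2] = 0.6124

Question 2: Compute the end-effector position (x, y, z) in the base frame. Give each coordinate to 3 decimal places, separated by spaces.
-2.475 2.373 7.010

after link 1: o_1 = (2.0000, 3.4641, 1.0000)
after link 2: o_2 = (1.4518, 0.5146, 3.8284)
after link 3: o_3 = (2.1589, 1.7394, 5.2426)
after link 4: o_4 = (-2.4750, 2.3735, 7.0104)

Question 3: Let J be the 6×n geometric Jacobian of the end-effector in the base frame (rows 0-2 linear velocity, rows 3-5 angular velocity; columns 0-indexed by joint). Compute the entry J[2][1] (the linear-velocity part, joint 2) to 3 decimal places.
axis z_1 = (0.8660,-0.5000,0.0000); lever o_n−o_1 = (-4.4750,-1.0906,6.0104)
cross product → J_v[:, 1] = (-3.0052,-5.2052,-3.1820)
J_ω[:, 1] = z_1
entry J[2][1] = -3.1820

-3.182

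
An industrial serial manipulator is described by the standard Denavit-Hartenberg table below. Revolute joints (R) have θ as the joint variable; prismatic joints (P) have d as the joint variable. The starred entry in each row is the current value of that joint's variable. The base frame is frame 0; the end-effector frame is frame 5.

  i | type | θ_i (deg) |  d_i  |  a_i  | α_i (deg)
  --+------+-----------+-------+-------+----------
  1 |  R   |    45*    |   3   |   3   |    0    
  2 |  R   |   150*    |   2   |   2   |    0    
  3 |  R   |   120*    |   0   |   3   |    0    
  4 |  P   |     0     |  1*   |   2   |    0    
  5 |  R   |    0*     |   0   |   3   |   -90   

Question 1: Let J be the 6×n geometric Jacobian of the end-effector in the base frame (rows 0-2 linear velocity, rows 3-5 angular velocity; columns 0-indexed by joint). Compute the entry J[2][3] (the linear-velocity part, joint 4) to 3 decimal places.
prismatic axis z_3 = (0.0000,0.0000,1.0000)
J_v[:, 3] = z_3; J_ω[:, 3] = (0,0,0)
entry J[2][3] = 1.0000

1.000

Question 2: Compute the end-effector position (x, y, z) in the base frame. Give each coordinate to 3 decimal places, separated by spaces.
5.846 -4.053 6.000

after link 1: o_1 = (2.1213, 2.1213, 3.0000)
after link 2: o_2 = (0.1895, 1.6037, 5.0000)
after link 3: o_3 = (2.3108, -0.5176, 5.0000)
after link 4: o_4 = (3.7250, -1.9319, 6.0000)
after link 5: o_5 = (5.8463, -4.0532, 6.0000)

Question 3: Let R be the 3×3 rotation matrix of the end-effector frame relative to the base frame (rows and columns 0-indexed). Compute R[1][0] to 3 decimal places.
-0.707

End-effector x-axis (col 0 of R) = (0.7071,-0.7071,0.0000)
R[1][0] = -0.7071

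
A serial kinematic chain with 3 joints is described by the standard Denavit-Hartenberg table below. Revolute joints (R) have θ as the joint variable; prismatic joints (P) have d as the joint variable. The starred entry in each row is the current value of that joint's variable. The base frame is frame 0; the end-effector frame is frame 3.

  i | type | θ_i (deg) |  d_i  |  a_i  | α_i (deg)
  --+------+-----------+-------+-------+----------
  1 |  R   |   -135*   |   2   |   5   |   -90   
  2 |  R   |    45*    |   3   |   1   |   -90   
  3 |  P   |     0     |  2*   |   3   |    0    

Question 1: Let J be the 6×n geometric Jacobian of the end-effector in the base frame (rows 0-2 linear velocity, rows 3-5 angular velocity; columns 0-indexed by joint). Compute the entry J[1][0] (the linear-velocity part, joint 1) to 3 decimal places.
-2.414

axis z_0 = ẑ; lever o_n−o_0 = (-2.4142,-6.6569,-2.2426)
cross product → J_v[:, 0] = (6.6569,-2.4142,0.0000)
J_ω[:, 0] = z_0
entry J[1][0] = -2.4142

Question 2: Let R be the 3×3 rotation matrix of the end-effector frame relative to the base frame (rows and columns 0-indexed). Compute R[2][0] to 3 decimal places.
End-effector x-axis (col 0 of R) = (-0.5000,-0.5000,-0.7071)
R[2][0] = -0.7071

-0.707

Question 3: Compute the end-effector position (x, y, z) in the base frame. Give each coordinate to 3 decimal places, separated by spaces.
-2.414 -6.657 -2.243

after link 1: o_1 = (-3.5355, -3.5355, 2.0000)
after link 2: o_2 = (-1.9142, -6.1569, 1.2929)
after link 3: o_3 = (-2.4142, -6.6569, -2.2426)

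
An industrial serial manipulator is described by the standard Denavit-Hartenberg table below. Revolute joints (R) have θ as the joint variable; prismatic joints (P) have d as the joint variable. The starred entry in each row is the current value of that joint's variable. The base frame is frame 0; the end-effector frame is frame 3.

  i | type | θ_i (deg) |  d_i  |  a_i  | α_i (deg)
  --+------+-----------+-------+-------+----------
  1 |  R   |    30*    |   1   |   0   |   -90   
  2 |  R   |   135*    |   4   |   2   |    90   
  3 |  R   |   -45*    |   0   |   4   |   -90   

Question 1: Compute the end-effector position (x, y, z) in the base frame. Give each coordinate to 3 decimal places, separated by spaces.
after link 1: o_1 = (0.0000, 0.0000, 1.0000)
after link 2: o_2 = (-3.2247, 2.7570, -0.4142)
after link 3: o_3 = (-3.5426, -0.6925, -2.4142)

-3.543 -0.692 -2.414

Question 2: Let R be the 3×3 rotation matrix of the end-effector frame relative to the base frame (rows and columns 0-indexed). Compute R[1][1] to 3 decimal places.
-0.354

End-effector y-axis (col 1 of R) = (-0.6124,-0.3536,0.7071)
R[1][1] = -0.3536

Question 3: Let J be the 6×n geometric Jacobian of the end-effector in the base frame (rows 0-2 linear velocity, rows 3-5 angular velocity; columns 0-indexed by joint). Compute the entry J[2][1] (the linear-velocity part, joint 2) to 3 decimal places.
3.414

axis z_1 = (-0.5000,0.8660,0.0000); lever o_n−o_1 = (-3.5426,-0.6925,-3.4142)
cross product → J_v[:, 1] = (-2.9568,-1.7071,3.4142)
J_ω[:, 1] = z_1
entry J[2][1] = 3.4142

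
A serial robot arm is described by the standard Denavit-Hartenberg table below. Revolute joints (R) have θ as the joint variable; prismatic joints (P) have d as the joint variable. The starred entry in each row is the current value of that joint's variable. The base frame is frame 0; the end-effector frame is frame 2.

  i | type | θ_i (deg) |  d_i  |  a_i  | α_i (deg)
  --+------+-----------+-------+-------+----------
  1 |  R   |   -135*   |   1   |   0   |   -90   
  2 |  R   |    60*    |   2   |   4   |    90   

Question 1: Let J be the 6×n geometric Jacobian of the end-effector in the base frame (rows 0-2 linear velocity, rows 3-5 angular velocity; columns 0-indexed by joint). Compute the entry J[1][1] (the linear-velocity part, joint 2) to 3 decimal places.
axis z_1 = (0.7071,-0.7071,0.0000); lever o_n−o_1 = (0.0000,-2.8284,-3.4641)
cross product → J_v[:, 1] = (2.4495,2.4495,-2.0000)
J_ω[:, 1] = z_1
entry J[1][1] = 2.4495

2.449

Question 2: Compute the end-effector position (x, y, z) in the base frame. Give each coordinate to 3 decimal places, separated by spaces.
after link 1: o_1 = (0.0000, 0.0000, 1.0000)
after link 2: o_2 = (0.0000, -2.8284, -2.4641)

0.000 -2.828 -2.464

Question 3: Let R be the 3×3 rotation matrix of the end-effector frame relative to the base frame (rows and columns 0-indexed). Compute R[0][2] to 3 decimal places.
-0.612

End-effector z-axis (col 2 of R) = (-0.6124,-0.6124,0.5000)
R[0][2] = -0.6124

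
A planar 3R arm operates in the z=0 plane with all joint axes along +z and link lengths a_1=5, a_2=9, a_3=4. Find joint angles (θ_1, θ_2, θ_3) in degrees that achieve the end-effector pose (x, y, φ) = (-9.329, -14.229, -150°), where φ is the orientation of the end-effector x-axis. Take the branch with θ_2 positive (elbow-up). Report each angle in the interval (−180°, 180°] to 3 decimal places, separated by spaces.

-134.997 29.996 -44.999

wrist centre = target − a_3·(cos φ, sin φ) = (-5.8649, -12.2290)
cos θ_2 = (183.9455−5²−9²)/(2·5·9) = 0.8661; θ_2 = 29.9959° (elbow-up)
β = atan2(-12.2290,-5.8649) = -115.6219°; ψ = atan2(4.4994,12.7945) = 19.3752°
θ_1 = β − ψ = -134.9971°
θ_3 = φ − θ_1 − θ_2 = -44.9989° (wrapped to (-180°,180°])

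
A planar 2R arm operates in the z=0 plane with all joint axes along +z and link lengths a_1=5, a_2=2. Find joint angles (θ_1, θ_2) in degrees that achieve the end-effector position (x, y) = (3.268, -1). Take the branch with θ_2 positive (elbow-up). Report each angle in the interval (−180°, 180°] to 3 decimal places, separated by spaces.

cos θ_2 = (11.6798−5²−2²)/(2·5·2) = -0.8660; θ_2 = 149.9981° (elbow-up)
β = atan2(-1.0000,3.2680) = -17.0140°; ψ = atan2(1.0001,3.2680) = 17.0150°
θ_1 = β − ψ = -34.0290°

-34.029 149.998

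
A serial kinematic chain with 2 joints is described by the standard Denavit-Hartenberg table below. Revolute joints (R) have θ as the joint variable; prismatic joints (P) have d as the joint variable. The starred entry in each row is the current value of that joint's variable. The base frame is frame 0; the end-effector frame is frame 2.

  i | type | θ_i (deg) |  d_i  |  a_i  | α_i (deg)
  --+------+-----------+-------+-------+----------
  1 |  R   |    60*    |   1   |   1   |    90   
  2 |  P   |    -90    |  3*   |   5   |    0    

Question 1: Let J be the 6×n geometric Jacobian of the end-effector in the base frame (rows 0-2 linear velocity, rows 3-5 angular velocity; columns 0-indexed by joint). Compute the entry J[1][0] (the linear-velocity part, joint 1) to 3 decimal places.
axis z_0 = ẑ; lever o_n−o_0 = (3.0981,-0.6340,-4.0000)
cross product → J_v[:, 0] = (0.6340,3.0981,-0.0000)
J_ω[:, 0] = z_0
entry J[1][0] = 3.0981

3.098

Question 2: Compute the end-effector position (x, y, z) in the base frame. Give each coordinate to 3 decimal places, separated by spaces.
after link 1: o_1 = (0.5000, 0.8660, 1.0000)
after link 2: o_2 = (3.0981, -0.6340, -4.0000)

3.098 -0.634 -4.000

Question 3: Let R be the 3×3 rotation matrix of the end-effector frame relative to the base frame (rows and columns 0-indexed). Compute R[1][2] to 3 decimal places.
End-effector z-axis (col 2 of R) = (0.8660,-0.5000,0.0000)
R[1][2] = -0.5000

-0.500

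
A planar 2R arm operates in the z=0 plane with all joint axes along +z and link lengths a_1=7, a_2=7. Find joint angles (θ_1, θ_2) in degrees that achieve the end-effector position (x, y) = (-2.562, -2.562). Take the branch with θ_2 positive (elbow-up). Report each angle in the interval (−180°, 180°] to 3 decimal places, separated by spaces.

cos θ_2 = (13.1277−7²−7²)/(2·7·7) = -0.8660; θ_2 = 150.0021° (elbow-up)
β = atan2(-2.5620,-2.5620) = -135.0000°; ψ = atan2(3.4998,0.9377) = 75.0011°
θ_1 = β − ψ = -210.0011°

149.999 150.002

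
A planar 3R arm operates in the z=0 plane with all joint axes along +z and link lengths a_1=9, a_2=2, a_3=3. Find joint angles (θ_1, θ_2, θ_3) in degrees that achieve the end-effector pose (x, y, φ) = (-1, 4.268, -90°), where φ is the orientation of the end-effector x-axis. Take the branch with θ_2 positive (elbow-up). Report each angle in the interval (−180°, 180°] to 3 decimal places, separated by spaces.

wrist centre = target − a_3·(cos φ, sin φ) = (-1.0000, 7.2680)
cos θ_2 = (53.8238−9²−2²)/(2·9·2) = -0.8660; θ_2 = 149.9976° (elbow-up)
β = atan2(7.2680,-1.0000) = 97.8341°; ψ = atan2(1.0001,7.2680) = 7.8347°
θ_1 = β − ψ = 89.9994°
θ_3 = φ − θ_1 − θ_2 = 30.0029° (wrapped to (-180°,180°])

89.999 149.998 30.003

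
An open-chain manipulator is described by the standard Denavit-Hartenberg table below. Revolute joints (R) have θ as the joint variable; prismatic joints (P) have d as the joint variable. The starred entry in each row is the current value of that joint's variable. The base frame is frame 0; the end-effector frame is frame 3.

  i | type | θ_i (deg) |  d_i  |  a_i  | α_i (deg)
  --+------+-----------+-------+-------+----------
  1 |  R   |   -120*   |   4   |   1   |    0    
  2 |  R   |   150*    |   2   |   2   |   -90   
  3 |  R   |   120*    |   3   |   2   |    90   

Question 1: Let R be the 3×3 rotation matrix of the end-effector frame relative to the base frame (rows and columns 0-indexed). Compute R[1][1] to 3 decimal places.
0.866

End-effector y-axis (col 1 of R) = (-0.5000,0.8660,0.0000)
R[1][1] = 0.8660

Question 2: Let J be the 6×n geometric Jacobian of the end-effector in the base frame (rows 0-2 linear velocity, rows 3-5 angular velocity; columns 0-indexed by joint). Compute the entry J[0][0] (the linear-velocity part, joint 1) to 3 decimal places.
-2.232

axis z_0 = ẑ; lever o_n−o_0 = (-1.1340,2.2321,4.2679)
cross product → J_v[:, 0] = (-2.2321,-1.1340,0.0000)
J_ω[:, 0] = z_0
entry J[0][0] = -2.2321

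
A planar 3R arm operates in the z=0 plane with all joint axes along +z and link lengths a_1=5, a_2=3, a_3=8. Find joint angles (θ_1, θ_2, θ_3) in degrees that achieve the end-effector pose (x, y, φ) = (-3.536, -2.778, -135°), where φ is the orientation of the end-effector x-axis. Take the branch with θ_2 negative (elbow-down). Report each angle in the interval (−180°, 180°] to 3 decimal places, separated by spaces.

wrist centre = target − a_3·(cos φ, sin φ) = (2.1209, 2.8789)
cos θ_2 = (12.7858−5²−3²)/(2·5·3) = -0.7071; θ_2 = -135.0026° (elbow-down)
β = atan2(2.8789,2.1209) = 53.6209°; ψ = atan2(-2.1212,2.8786) = -36.3864°
θ_1 = β − ψ = 90.0073°
θ_3 = φ − θ_1 − θ_2 = -90.0047° (wrapped to (-180°,180°])

90.007 -135.003 -90.005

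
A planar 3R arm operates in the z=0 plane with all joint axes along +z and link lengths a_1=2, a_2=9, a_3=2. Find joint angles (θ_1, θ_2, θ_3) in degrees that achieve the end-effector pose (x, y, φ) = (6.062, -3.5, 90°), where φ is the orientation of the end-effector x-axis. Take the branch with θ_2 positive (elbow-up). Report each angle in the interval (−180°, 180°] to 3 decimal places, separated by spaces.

-150.005 120.004 120.001

wrist centre = target − a_3·(cos φ, sin φ) = (6.0620, -5.5000)
cos θ_2 = (66.9978−2²−9²)/(2·2·9) = -0.5001; θ_2 = 120.0040° (elbow-up)
β = atan2(-5.5000,6.0620) = -42.2172°; ψ = atan2(7.7939,-2.5005) = 107.7879°
θ_1 = β − ψ = -150.0051°
θ_3 = φ − θ_1 − θ_2 = 120.0011° (wrapped to (-180°,180°])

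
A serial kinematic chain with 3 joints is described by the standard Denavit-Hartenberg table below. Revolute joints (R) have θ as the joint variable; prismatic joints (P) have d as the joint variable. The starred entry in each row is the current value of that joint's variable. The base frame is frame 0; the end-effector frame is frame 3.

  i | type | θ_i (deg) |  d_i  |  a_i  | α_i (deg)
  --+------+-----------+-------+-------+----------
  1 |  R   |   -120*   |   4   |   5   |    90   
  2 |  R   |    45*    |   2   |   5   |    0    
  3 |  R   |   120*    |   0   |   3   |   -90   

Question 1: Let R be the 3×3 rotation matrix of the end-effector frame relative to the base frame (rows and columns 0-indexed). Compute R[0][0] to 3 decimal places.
0.483

End-effector x-axis (col 0 of R) = (0.4830,0.8365,0.2588)
R[0][0] = 0.4830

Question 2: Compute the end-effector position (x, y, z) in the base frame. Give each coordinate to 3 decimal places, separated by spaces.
-4.551 -3.882 8.312

after link 1: o_1 = (-2.5000, -4.3301, 4.0000)
after link 2: o_2 = (-5.9998, -6.3920, 7.5355)
after link 3: o_3 = (-4.5509, -3.8824, 8.3120)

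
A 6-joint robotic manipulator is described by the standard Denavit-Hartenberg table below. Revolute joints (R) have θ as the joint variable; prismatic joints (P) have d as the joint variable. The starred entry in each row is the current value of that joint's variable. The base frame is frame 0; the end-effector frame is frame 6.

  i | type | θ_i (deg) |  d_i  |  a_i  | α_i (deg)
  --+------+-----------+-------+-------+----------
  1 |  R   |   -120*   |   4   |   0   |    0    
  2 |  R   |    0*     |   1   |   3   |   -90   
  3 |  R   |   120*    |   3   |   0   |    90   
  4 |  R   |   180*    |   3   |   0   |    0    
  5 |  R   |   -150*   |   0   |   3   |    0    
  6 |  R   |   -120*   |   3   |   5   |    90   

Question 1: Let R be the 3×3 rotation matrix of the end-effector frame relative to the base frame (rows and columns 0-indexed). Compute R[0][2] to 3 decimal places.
End-effector z-axis (col 2 of R) = (-0.2500,-0.4330,0.8660)
R[0][2] = -0.2500

-0.250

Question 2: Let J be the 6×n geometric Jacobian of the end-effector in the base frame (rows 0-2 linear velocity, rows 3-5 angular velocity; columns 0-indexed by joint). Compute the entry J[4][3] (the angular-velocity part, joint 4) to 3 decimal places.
-0.750

axis z_3 = (-0.4330,-0.7500,-0.5000); lever o_n−o_3 = (-4.9796,-1.6250,-5.2500)
cross product → J_v[:, 3] = (3.1250,0.2165,-3.0311)
J_ω[:, 3] = z_3
entry J[4][3] = -0.7500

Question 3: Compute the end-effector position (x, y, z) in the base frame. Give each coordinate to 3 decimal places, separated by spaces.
after link 1: o_1 = (0.0000, 0.0000, 4.0000)
after link 2: o_2 = (-1.5000, -2.5981, 5.0000)
after link 3: o_3 = (1.0981, -4.0981, 5.0000)
after link 4: o_4 = (-0.2010, -6.3481, 3.5000)
after link 5: o_5 = (1.7476, -5.9731, 1.2500)
after link 6: o_6 = (-3.8816, -5.7231, -0.2500)

-3.882 -5.723 -0.250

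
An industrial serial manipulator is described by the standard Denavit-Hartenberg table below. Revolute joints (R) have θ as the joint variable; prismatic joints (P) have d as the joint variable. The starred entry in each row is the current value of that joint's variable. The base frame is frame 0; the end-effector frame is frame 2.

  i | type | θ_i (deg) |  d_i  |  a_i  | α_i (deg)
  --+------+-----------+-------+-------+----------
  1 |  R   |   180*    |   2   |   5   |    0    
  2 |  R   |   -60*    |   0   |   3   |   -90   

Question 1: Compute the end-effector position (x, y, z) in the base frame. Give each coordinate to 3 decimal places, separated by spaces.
after link 1: o_1 = (-5.0000, 0.0000, 2.0000)
after link 2: o_2 = (-6.5000, 2.5981, 2.0000)

-6.500 2.598 2.000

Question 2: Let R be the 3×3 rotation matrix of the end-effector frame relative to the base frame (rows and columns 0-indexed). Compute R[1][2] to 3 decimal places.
End-effector z-axis (col 2 of R) = (-0.8660,-0.5000,0.0000)
R[1][2] = -0.5000

-0.500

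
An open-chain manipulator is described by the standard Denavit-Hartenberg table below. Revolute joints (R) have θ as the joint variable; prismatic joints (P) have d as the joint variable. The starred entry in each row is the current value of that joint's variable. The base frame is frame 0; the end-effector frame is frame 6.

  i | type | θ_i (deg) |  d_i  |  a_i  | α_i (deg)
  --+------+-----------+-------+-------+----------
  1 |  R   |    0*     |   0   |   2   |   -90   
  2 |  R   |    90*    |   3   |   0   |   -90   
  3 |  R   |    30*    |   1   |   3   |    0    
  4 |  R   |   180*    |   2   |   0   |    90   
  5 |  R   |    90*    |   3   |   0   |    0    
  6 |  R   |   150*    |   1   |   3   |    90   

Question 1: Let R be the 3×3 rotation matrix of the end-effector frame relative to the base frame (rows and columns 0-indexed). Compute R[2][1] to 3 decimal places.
0.500

End-effector y-axis (col 1 of R) = (-0.0000,-0.8660,0.5000)
R[2][1] = 0.5000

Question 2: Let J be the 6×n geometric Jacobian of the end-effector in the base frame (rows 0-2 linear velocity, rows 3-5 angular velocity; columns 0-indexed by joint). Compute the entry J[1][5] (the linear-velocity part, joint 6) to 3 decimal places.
1.299

axis z_5 = (-0.0000,-0.8660,0.5000); lever o_n−o_5 = (2.5981,-1.6160,-0.7990)
cross product → J_v[:, 5] = (1.5000,1.2990,2.2500)
J_ω[:, 5] = z_5
entry J[1][5] = 1.2990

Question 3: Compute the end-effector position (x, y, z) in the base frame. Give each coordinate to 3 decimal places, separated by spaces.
after link 1: o_1 = (2.0000, 0.0000, 0.0000)
after link 2: o_2 = (2.0000, 3.0000, 0.0000)
after link 3: o_3 = (1.0000, 1.5000, -2.5981)
after link 4: o_4 = (-1.0000, 1.5000, -2.5981)
after link 5: o_5 = (-1.0000, -1.0981, -1.0981)
after link 6: o_6 = (1.5981, -2.7141, -1.8971)

1.598 -2.714 -1.897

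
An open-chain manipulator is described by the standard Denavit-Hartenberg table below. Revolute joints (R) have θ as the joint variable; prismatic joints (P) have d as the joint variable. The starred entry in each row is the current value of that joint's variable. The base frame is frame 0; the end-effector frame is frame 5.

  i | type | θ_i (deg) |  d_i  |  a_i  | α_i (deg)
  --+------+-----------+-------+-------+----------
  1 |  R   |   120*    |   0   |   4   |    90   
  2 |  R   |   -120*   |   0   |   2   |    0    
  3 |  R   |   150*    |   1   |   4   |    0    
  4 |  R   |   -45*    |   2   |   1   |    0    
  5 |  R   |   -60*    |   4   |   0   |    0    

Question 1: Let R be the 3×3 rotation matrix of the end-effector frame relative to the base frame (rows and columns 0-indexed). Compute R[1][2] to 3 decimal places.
0.500

End-effector z-axis (col 2 of R) = (0.8660,0.5000,0.0000)
R[1][2] = 0.5000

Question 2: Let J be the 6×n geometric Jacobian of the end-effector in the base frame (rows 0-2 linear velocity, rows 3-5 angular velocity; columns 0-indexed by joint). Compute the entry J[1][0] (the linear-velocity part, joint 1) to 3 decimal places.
axis z_0 = ẑ; lever o_n−o_0 = (2.3472,9.9346,0.0091)
cross product → J_v[:, 0] = (-9.9346,2.3472,0.0000)
J_ω[:, 0] = z_0
entry J[1][0] = 2.3472

2.347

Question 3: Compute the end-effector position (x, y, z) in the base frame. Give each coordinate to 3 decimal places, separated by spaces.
2.347 9.935 0.009

after link 1: o_1 = (-2.0000, 3.4641, 0.0000)
after link 2: o_2 = (-1.5000, 2.5981, -1.7321)
after link 3: o_3 = (-2.3660, 6.0981, 0.2679)
after link 4: o_4 = (-1.1169, 7.9346, 0.0091)
after link 5: o_5 = (2.3472, 9.9346, 0.0091)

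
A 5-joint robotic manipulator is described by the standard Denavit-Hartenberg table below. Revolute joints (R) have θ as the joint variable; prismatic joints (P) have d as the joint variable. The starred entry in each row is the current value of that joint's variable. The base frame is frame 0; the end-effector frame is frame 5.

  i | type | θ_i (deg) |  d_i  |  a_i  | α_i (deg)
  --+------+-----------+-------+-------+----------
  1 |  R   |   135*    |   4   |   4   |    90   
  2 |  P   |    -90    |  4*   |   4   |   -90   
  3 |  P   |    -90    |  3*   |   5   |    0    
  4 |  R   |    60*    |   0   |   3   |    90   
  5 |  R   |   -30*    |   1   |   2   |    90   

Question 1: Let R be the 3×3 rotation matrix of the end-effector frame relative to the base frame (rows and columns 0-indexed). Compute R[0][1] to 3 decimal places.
0.612

End-effector y-axis (col 1 of R) = (0.6124,0.6124,0.5000)
R[0][1] = 0.6124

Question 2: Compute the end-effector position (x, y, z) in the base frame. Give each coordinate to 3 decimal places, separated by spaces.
4.407 12.892 -3.598

after link 1: o_1 = (-2.8284, 2.8284, 4.0000)
after link 2: o_2 = (0.0000, 5.6569, 0.0000)
after link 3: o_3 = (1.4142, 11.3137, 0.0000)
after link 4: o_4 = (2.4749, 12.3744, -2.5981)
after link 5: o_5 = (4.4067, 12.8920, -3.5981)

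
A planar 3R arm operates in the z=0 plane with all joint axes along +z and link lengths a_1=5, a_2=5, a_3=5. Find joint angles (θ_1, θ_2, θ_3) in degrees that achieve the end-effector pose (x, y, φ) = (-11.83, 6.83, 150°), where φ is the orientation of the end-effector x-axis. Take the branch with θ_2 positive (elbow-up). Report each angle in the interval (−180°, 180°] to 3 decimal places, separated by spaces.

wrist centre = target − a_3·(cos φ, sin φ) = (-7.4999, 4.3300)
cos θ_2 = (74.9970−5²−5²)/(2·5·5) = 0.4999; θ_2 = 60.0040° (elbow-up)
β = atan2(4.3300,-7.4999) = 150.0003°; ψ = atan2(4.3303,7.4997) = 30.0020°
θ_1 = β − ψ = 119.9983°
θ_3 = φ − θ_1 − θ_2 = -30.0023° (wrapped to (-180°,180°])

119.998 60.004 -30.002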